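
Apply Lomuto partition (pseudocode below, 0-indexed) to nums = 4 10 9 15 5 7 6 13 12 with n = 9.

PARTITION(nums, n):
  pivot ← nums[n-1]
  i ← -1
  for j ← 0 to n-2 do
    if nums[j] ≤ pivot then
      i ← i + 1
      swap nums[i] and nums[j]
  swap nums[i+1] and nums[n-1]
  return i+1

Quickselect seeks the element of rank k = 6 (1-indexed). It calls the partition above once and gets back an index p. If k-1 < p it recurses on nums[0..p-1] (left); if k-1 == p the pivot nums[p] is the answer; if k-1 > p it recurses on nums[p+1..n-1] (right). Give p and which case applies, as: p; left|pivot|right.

pivot = nums[8] = 12; i = -1
j=0: nums[0]=4 ≤ 12 → i=0, swap nums[0],nums[0] (no change) → 4 10 9 15 5 7 6 13 12
j=1: nums[1]=10 ≤ 12 → i=1, swap nums[1],nums[1] (no change) → 4 10 9 15 5 7 6 13 12
j=2: nums[2]=9 ≤ 12 → i=2, swap nums[2],nums[2] (no change) → 4 10 9 15 5 7 6 13 12
j=3: nums[3]=15 > 12 → no swap
j=4: nums[4]=5 ≤ 12 → i=3, swap nums[3],nums[4] → 4 10 9 5 15 7 6 13 12
j=5: nums[5]=7 ≤ 12 → i=4, swap nums[4],nums[5] → 4 10 9 5 7 15 6 13 12
j=6: nums[6]=6 ≤ 12 → i=5, swap nums[5],nums[6] → 4 10 9 5 7 6 15 13 12
j=7: nums[7]=13 > 12 → no swap
final swap nums[6],nums[8] → 4 10 9 5 7 6 12 13 15; return 6
p = 6; k-1 = 5 < 6 ⇒ left

6; left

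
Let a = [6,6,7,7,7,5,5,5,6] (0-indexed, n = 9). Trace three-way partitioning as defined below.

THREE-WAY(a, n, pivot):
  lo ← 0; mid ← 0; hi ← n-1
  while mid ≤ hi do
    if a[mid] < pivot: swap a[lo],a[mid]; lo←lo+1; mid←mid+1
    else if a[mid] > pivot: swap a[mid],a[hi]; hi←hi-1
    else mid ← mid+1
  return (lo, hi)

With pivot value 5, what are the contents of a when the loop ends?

[5,5,5,7,7,7,6,6,6]

pivot = 5; lo=0, mid=0, hi=8
a[mid]=6>5: swap a[0],a[8]; hi=7 → [6,6,7,7,7,5,5,5,6]
a[mid]=6>5: swap a[0],a[7]; hi=6 → [5,6,7,7,7,5,5,6,6]
a[mid]=5=5: mid=1
a[mid]=6>5: swap a[1],a[6]; hi=5 → [5,5,7,7,7,5,6,6,6]
a[mid]=5=5: mid=2
a[mid]=7>5: swap a[2],a[5]; hi=4 → [5,5,5,7,7,7,6,6,6]
a[mid]=5=5: mid=3
a[mid]=7>5: swap a[3],a[4]; hi=3 → [5,5,5,7,7,7,6,6,6]
a[mid]=7>5: swap a[3],a[3]; hi=2 → [5,5,5,7,7,7,6,6,6]
end: lo=0, hi=2; a = [5,5,5,7,7,7,6,6,6]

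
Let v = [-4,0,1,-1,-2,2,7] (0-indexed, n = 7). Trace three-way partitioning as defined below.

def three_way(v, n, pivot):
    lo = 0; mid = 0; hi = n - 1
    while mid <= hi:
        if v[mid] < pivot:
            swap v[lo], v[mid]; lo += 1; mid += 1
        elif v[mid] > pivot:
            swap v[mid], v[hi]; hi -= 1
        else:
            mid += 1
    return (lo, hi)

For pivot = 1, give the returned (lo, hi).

(4, 4)

pivot = 1; lo=0, mid=0, hi=6
v[mid]=-4<1: swap v[0],v[0]; lo=1,mid=1 → [-4,0,1,-1,-2,2,7]
v[mid]=0<1: swap v[1],v[1]; lo=2,mid=2 → [-4,0,1,-1,-2,2,7]
v[mid]=1=1: mid=3
v[mid]=-1<1: swap v[2],v[3]; lo=3,mid=4 → [-4,0,-1,1,-2,2,7]
v[mid]=-2<1: swap v[3],v[4]; lo=4,mid=5 → [-4,0,-1,-2,1,2,7]
v[mid]=2>1: swap v[5],v[6]; hi=5 → [-4,0,-1,-2,1,7,2]
v[mid]=7>1: swap v[5],v[5]; hi=4 → [-4,0,-1,-2,1,7,2]
end: lo=4, hi=4; v = [-4,0,-1,-2,1,7,2]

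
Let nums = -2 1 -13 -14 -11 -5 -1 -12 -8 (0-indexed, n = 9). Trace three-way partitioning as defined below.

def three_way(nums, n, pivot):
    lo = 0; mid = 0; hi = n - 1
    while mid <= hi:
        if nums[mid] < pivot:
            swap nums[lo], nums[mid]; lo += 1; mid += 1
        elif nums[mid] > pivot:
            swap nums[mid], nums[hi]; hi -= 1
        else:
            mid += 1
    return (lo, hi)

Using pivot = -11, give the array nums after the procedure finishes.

lo=0 mid=0 hi=8
-2>-11: swap(0,8), hi=7 ⇒ -8 1 -13 -14 -11 -5 -1 -12 -2
-8>-11: swap(0,7), hi=6 ⇒ -12 1 -13 -14 -11 -5 -1 -8 -2
-12<-11: swap(0,0), lo=1 mid=1 ⇒ -12 1 -13 -14 -11 -5 -1 -8 -2
1>-11: swap(1,6), hi=5 ⇒ -12 -1 -13 -14 -11 -5 1 -8 -2
-1>-11: swap(1,5), hi=4 ⇒ -12 -5 -13 -14 -11 -1 1 -8 -2
-5>-11: swap(1,4), hi=3 ⇒ -12 -11 -13 -14 -5 -1 1 -8 -2
-11=-11: mid=2
-13<-11: swap(1,2), lo=2 mid=3 ⇒ -12 -13 -11 -14 -5 -1 1 -8 -2
-14<-11: swap(2,3), lo=3 mid=4 ⇒ -12 -13 -14 -11 -5 -1 1 -8 -2
done. lo=3 hi=3; nums=-12 -13 -14 -11 -5 -1 1 -8 -2

-12 -13 -14 -11 -5 -1 1 -8 -2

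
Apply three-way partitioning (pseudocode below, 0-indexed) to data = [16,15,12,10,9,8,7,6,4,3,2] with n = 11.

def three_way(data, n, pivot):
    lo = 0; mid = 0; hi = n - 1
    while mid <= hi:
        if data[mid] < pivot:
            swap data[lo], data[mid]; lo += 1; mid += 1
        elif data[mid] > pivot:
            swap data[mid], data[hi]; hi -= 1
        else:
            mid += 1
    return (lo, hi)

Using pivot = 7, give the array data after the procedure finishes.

[2,3,4,6,7,8,9,10,12,15,16]

pivot = 7; lo=0, mid=0, hi=10
data[mid]=16>7: swap data[0],data[10]; hi=9 → [2,15,12,10,9,8,7,6,4,3,16]
data[mid]=2<7: swap data[0],data[0]; lo=1,mid=1 → [2,15,12,10,9,8,7,6,4,3,16]
data[mid]=15>7: swap data[1],data[9]; hi=8 → [2,3,12,10,9,8,7,6,4,15,16]
data[mid]=3<7: swap data[1],data[1]; lo=2,mid=2 → [2,3,12,10,9,8,7,6,4,15,16]
data[mid]=12>7: swap data[2],data[8]; hi=7 → [2,3,4,10,9,8,7,6,12,15,16]
data[mid]=4<7: swap data[2],data[2]; lo=3,mid=3 → [2,3,4,10,9,8,7,6,12,15,16]
data[mid]=10>7: swap data[3],data[7]; hi=6 → [2,3,4,6,9,8,7,10,12,15,16]
data[mid]=6<7: swap data[3],data[3]; lo=4,mid=4 → [2,3,4,6,9,8,7,10,12,15,16]
data[mid]=9>7: swap data[4],data[6]; hi=5 → [2,3,4,6,7,8,9,10,12,15,16]
data[mid]=7=7: mid=5
data[mid]=8>7: swap data[5],data[5]; hi=4 → [2,3,4,6,7,8,9,10,12,15,16]
end: lo=4, hi=4; data = [2,3,4,6,7,8,9,10,12,15,16]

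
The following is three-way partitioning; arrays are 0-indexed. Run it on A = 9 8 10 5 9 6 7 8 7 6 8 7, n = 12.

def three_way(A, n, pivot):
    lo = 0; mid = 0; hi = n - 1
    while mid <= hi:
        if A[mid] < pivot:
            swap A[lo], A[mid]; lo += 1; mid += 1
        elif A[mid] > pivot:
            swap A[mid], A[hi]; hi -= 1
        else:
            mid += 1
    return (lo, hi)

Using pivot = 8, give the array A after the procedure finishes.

7 5 6 6 7 7 8 8 8 9 10 9

pivot = 8; lo=0, mid=0, hi=11
A[mid]=9>8: swap A[0],A[11]; hi=10 → 7 8 10 5 9 6 7 8 7 6 8 9
A[mid]=7<8: swap A[0],A[0]; lo=1,mid=1 → 7 8 10 5 9 6 7 8 7 6 8 9
A[mid]=8=8: mid=2
A[mid]=10>8: swap A[2],A[10]; hi=9 → 7 8 8 5 9 6 7 8 7 6 10 9
A[mid]=8=8: mid=3
A[mid]=5<8: swap A[1],A[3]; lo=2,mid=4 → 7 5 8 8 9 6 7 8 7 6 10 9
A[mid]=9>8: swap A[4],A[9]; hi=8 → 7 5 8 8 6 6 7 8 7 9 10 9
A[mid]=6<8: swap A[2],A[4]; lo=3,mid=5 → 7 5 6 8 8 6 7 8 7 9 10 9
A[mid]=6<8: swap A[3],A[5]; lo=4,mid=6 → 7 5 6 6 8 8 7 8 7 9 10 9
A[mid]=7<8: swap A[4],A[6]; lo=5,mid=7 → 7 5 6 6 7 8 8 8 7 9 10 9
A[mid]=8=8: mid=8
A[mid]=7<8: swap A[5],A[8]; lo=6,mid=9 → 7 5 6 6 7 7 8 8 8 9 10 9
end: lo=6, hi=8; A = 7 5 6 6 7 7 8 8 8 9 10 9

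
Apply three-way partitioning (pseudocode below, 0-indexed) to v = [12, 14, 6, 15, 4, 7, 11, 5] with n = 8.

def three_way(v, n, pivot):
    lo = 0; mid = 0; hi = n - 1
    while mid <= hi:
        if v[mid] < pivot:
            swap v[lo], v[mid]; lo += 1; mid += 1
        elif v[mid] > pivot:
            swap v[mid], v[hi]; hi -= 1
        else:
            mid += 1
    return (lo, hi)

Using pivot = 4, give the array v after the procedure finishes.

lo=0 mid=0 hi=7
12>4: swap(0,7), hi=6 ⇒ [5, 14, 6, 15, 4, 7, 11, 12]
5>4: swap(0,6), hi=5 ⇒ [11, 14, 6, 15, 4, 7, 5, 12]
11>4: swap(0,5), hi=4 ⇒ [7, 14, 6, 15, 4, 11, 5, 12]
7>4: swap(0,4), hi=3 ⇒ [4, 14, 6, 15, 7, 11, 5, 12]
4=4: mid=1
14>4: swap(1,3), hi=2 ⇒ [4, 15, 6, 14, 7, 11, 5, 12]
15>4: swap(1,2), hi=1 ⇒ [4, 6, 15, 14, 7, 11, 5, 12]
6>4: swap(1,1), hi=0 ⇒ [4, 6, 15, 14, 7, 11, 5, 12]
done. lo=0 hi=0; v=[4, 6, 15, 14, 7, 11, 5, 12]

[4, 6, 15, 14, 7, 11, 5, 12]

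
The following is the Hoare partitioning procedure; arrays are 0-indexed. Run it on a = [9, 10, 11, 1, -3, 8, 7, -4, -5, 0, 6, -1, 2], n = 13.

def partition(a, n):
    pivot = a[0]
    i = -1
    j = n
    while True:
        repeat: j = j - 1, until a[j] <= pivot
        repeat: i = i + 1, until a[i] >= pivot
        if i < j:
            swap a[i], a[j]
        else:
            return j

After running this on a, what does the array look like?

pivot = a[0] = 9; i = -1, j = 13
j→12 (a[12]=2≤9), i→0 (a[0]=9≥9); i<j, swap → [2, 10, 11, 1, -3, 8, 7, -4, -5, 0, 6, -1, 9]
j→11 (a[11]=-1≤9), i→1 (a[1]=10≥9); i<j, swap → [2, -1, 11, 1, -3, 8, 7, -4, -5, 0, 6, 10, 9]
j→10 (a[10]=6≤9), i→2 (a[2]=11≥9); i<j, swap → [2, -1, 6, 1, -3, 8, 7, -4, -5, 0, 11, 10, 9]
j→9, i→10; i≥j, return j=9. a = [2, -1, 6, 1, -3, 8, 7, -4, -5, 0, 11, 10, 9]

[2, -1, 6, 1, -3, 8, 7, -4, -5, 0, 11, 10, 9]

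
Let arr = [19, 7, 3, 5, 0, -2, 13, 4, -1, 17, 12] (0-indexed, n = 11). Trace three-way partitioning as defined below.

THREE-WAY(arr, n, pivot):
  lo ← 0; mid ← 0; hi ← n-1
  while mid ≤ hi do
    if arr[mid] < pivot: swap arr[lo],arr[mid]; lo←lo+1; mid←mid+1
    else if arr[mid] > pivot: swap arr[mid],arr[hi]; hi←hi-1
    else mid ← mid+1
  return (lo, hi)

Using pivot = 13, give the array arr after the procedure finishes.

lo=0 mid=0 hi=10
19>13: swap(0,10), hi=9 ⇒ [12, 7, 3, 5, 0, -2, 13, 4, -1, 17, 19]
12<13: swap(0,0), lo=1 mid=1 ⇒ [12, 7, 3, 5, 0, -2, 13, 4, -1, 17, 19]
7<13: swap(1,1), lo=2 mid=2 ⇒ [12, 7, 3, 5, 0, -2, 13, 4, -1, 17, 19]
3<13: swap(2,2), lo=3 mid=3 ⇒ [12, 7, 3, 5, 0, -2, 13, 4, -1, 17, 19]
5<13: swap(3,3), lo=4 mid=4 ⇒ [12, 7, 3, 5, 0, -2, 13, 4, -1, 17, 19]
0<13: swap(4,4), lo=5 mid=5 ⇒ [12, 7, 3, 5, 0, -2, 13, 4, -1, 17, 19]
-2<13: swap(5,5), lo=6 mid=6 ⇒ [12, 7, 3, 5, 0, -2, 13, 4, -1, 17, 19]
13=13: mid=7
4<13: swap(6,7), lo=7 mid=8 ⇒ [12, 7, 3, 5, 0, -2, 4, 13, -1, 17, 19]
-1<13: swap(7,8), lo=8 mid=9 ⇒ [12, 7, 3, 5, 0, -2, 4, -1, 13, 17, 19]
17>13: swap(9,9), hi=8 ⇒ [12, 7, 3, 5, 0, -2, 4, -1, 13, 17, 19]
done. lo=8 hi=8; arr=[12, 7, 3, 5, 0, -2, 4, -1, 13, 17, 19]

[12, 7, 3, 5, 0, -2, 4, -1, 13, 17, 19]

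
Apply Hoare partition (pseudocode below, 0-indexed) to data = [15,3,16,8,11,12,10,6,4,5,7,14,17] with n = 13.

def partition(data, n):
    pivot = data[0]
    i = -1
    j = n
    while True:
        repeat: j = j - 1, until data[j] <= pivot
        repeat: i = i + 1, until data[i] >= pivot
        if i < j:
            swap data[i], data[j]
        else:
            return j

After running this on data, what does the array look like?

[14,3,7,8,11,12,10,6,4,5,16,15,17]

pivot=15
j stops at 11 (14), i stops at 0 (15); swap ⇒ [14,3,16,8,11,12,10,6,4,5,7,15,17]
j stops at 10 (7), i stops at 2 (16); swap ⇒ [14,3,7,8,11,12,10,6,4,5,16,15,17]
j stops at 9, i stops at 10; i≥j ⇒ return 9. data=[14,3,7,8,11,12,10,6,4,5,16,15,17]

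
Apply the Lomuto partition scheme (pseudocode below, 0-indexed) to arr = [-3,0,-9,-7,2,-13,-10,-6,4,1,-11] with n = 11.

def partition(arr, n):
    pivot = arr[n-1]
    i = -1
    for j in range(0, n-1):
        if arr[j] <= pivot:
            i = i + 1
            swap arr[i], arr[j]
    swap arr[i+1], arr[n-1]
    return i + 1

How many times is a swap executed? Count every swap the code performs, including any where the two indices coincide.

pivot=-11, i=-1
j=0: -3>-11, skip
j=1: 0>-11, skip
j=2: -9>-11, skip
j=3: -7>-11, skip
j=4: 2>-11, skip
j=5: -13≤-11, i=0, swap(0,5) ⇒ [-13,0,-9,-7,2,-3,-10,-6,4,1,-11]
j=6: -10>-11, skip
j=7: -6>-11, skip
j=8: 4>-11, skip
j=9: 1>-11, skip
swap(1,10) ⇒ [-13,-11,-9,-7,2,-3,-10,-6,4,1,0]; return 1

2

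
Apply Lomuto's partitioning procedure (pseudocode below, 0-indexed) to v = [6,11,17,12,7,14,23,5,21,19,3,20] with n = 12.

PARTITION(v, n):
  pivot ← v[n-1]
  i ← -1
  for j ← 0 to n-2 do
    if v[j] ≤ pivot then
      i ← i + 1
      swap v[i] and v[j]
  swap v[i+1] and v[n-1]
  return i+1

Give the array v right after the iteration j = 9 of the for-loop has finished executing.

[6,11,17,12,7,14,5,19,21,23,3,20]

pivot=20, i=-1
j=0: 6≤20, i=0, swap(0,0) ⇒ [6,11,17,12,7,14,23,5,21,19,3,20]
j=1: 11≤20, i=1, swap(1,1) ⇒ [6,11,17,12,7,14,23,5,21,19,3,20]
j=2: 17≤20, i=2, swap(2,2) ⇒ [6,11,17,12,7,14,23,5,21,19,3,20]
j=3: 12≤20, i=3, swap(3,3) ⇒ [6,11,17,12,7,14,23,5,21,19,3,20]
j=4: 7≤20, i=4, swap(4,4) ⇒ [6,11,17,12,7,14,23,5,21,19,3,20]
j=5: 14≤20, i=5, swap(5,5) ⇒ [6,11,17,12,7,14,23,5,21,19,3,20]
j=6: 23>20, skip
j=7: 5≤20, i=6, swap(6,7) ⇒ [6,11,17,12,7,14,5,23,21,19,3,20]
j=8: 21>20, skip
j=9: 19≤20, i=7, swap(7,9) ⇒ [6,11,17,12,7,14,5,19,21,23,3,20]
(after j=9) v = [6,11,17,12,7,14,5,19,21,23,3,20]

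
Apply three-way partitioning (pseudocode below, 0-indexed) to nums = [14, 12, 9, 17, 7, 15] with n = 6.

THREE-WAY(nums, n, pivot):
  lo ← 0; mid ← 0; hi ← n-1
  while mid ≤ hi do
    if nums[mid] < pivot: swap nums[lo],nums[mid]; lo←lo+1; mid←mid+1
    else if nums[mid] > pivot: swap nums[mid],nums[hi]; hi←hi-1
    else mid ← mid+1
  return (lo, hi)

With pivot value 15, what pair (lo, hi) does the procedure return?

pivot = 15; lo=0, mid=0, hi=5
nums[mid]=14<15: swap nums[0],nums[0]; lo=1,mid=1 → [14, 12, 9, 17, 7, 15]
nums[mid]=12<15: swap nums[1],nums[1]; lo=2,mid=2 → [14, 12, 9, 17, 7, 15]
nums[mid]=9<15: swap nums[2],nums[2]; lo=3,mid=3 → [14, 12, 9, 17, 7, 15]
nums[mid]=17>15: swap nums[3],nums[5]; hi=4 → [14, 12, 9, 15, 7, 17]
nums[mid]=15=15: mid=4
nums[mid]=7<15: swap nums[3],nums[4]; lo=4,mid=5 → [14, 12, 9, 7, 15, 17]
end: lo=4, hi=4; nums = [14, 12, 9, 7, 15, 17]

(4, 4)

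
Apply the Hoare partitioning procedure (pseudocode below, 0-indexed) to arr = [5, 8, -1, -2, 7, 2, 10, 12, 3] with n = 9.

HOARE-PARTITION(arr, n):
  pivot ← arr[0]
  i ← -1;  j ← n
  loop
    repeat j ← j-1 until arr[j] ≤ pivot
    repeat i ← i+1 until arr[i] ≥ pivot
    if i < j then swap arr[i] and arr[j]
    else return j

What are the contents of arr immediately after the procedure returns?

pivot = arr[0] = 5; i = -1, j = 9
j→8 (arr[8]=3≤5), i→0 (arr[0]=5≥5); i<j, swap → [3, 8, -1, -2, 7, 2, 10, 12, 5]
j→5 (arr[5]=2≤5), i→1 (arr[1]=8≥5); i<j, swap → [3, 2, -1, -2, 7, 8, 10, 12, 5]
j→3, i→4; i≥j, return j=3. arr = [3, 2, -1, -2, 7, 8, 10, 12, 5]

[3, 2, -1, -2, 7, 8, 10, 12, 5]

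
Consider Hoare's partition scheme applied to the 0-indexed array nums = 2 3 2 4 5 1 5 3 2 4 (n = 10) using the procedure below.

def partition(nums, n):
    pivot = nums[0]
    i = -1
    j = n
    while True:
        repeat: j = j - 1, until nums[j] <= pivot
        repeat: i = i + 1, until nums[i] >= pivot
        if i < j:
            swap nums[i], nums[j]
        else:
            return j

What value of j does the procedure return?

2

pivot=2
j stops at 8 (2), i stops at 0 (2); swap ⇒ 2 3 2 4 5 1 5 3 2 4
j stops at 5 (1), i stops at 1 (3); swap ⇒ 2 1 2 4 5 3 5 3 2 4
j stops at 2, i stops at 2; i≥j ⇒ return 2. nums=2 1 2 4 5 3 5 3 2 4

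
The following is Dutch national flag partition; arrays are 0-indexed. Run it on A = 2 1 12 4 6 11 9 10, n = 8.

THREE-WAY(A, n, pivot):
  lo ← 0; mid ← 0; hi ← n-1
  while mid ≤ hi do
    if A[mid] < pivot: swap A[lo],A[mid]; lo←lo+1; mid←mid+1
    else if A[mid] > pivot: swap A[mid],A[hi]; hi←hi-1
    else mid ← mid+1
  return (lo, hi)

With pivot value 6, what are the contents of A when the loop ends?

2 1 4 6 11 9 10 12

lo=0 mid=0 hi=7
2<6: swap(0,0), lo=1 mid=1 ⇒ 2 1 12 4 6 11 9 10
1<6: swap(1,1), lo=2 mid=2 ⇒ 2 1 12 4 6 11 9 10
12>6: swap(2,7), hi=6 ⇒ 2 1 10 4 6 11 9 12
10>6: swap(2,6), hi=5 ⇒ 2 1 9 4 6 11 10 12
9>6: swap(2,5), hi=4 ⇒ 2 1 11 4 6 9 10 12
11>6: swap(2,4), hi=3 ⇒ 2 1 6 4 11 9 10 12
6=6: mid=3
4<6: swap(2,3), lo=3 mid=4 ⇒ 2 1 4 6 11 9 10 12
done. lo=3 hi=3; A=2 1 4 6 11 9 10 12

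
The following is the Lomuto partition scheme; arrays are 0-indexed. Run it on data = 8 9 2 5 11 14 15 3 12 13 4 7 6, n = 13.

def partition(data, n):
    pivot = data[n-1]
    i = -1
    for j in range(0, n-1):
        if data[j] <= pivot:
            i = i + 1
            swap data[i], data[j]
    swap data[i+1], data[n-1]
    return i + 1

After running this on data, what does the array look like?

pivot=6, i=-1
j=0: 8>6, skip
j=1: 9>6, skip
j=2: 2≤6, i=0, swap(0,2) ⇒ 2 9 8 5 11 14 15 3 12 13 4 7 6
j=3: 5≤6, i=1, swap(1,3) ⇒ 2 5 8 9 11 14 15 3 12 13 4 7 6
j=4: 11>6, skip
j=5: 14>6, skip
j=6: 15>6, skip
j=7: 3≤6, i=2, swap(2,7) ⇒ 2 5 3 9 11 14 15 8 12 13 4 7 6
j=8: 12>6, skip
j=9: 13>6, skip
j=10: 4≤6, i=3, swap(3,10) ⇒ 2 5 3 4 11 14 15 8 12 13 9 7 6
j=11: 7>6, skip
swap(4,12) ⇒ 2 5 3 4 6 14 15 8 12 13 9 7 11; return 4

2 5 3 4 6 14 15 8 12 13 9 7 11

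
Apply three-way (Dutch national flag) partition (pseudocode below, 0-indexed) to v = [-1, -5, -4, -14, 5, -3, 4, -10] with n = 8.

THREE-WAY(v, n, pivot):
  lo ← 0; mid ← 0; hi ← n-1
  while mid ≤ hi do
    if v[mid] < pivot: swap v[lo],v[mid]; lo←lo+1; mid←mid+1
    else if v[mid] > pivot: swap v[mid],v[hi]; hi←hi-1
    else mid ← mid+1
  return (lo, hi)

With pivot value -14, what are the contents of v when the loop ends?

lo=0 mid=0 hi=7
-1>-14: swap(0,7), hi=6 ⇒ [-10, -5, -4, -14, 5, -3, 4, -1]
-10>-14: swap(0,6), hi=5 ⇒ [4, -5, -4, -14, 5, -3, -10, -1]
4>-14: swap(0,5), hi=4 ⇒ [-3, -5, -4, -14, 5, 4, -10, -1]
-3>-14: swap(0,4), hi=3 ⇒ [5, -5, -4, -14, -3, 4, -10, -1]
5>-14: swap(0,3), hi=2 ⇒ [-14, -5, -4, 5, -3, 4, -10, -1]
-14=-14: mid=1
-5>-14: swap(1,2), hi=1 ⇒ [-14, -4, -5, 5, -3, 4, -10, -1]
-4>-14: swap(1,1), hi=0 ⇒ [-14, -4, -5, 5, -3, 4, -10, -1]
done. lo=0 hi=0; v=[-14, -4, -5, 5, -3, 4, -10, -1]

[-14, -4, -5, 5, -3, 4, -10, -1]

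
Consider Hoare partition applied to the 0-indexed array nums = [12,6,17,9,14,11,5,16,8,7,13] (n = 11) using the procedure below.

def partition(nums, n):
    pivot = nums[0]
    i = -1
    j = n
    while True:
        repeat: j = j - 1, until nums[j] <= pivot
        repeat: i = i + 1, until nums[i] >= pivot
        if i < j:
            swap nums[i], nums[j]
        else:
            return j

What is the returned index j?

pivot = nums[0] = 12; i = -1, j = 11
j→9 (nums[9]=7≤12), i→0 (nums[0]=12≥12); i<j, swap → [7,6,17,9,14,11,5,16,8,12,13]
j→8 (nums[8]=8≤12), i→2 (nums[2]=17≥12); i<j, swap → [7,6,8,9,14,11,5,16,17,12,13]
j→6 (nums[6]=5≤12), i→4 (nums[4]=14≥12); i<j, swap → [7,6,8,9,5,11,14,16,17,12,13]
j→5, i→6; i≥j, return j=5. nums = [7,6,8,9,5,11,14,16,17,12,13]

5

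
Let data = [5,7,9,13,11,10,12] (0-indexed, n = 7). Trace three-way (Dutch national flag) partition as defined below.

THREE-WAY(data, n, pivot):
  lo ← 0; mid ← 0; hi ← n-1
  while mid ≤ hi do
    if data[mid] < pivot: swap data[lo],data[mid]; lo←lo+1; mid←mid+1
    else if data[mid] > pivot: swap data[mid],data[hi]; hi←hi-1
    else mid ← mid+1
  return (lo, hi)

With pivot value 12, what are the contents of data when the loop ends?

[5,7,9,11,10,12,13]

pivot = 12; lo=0, mid=0, hi=6
data[mid]=5<12: swap data[0],data[0]; lo=1,mid=1 → [5,7,9,13,11,10,12]
data[mid]=7<12: swap data[1],data[1]; lo=2,mid=2 → [5,7,9,13,11,10,12]
data[mid]=9<12: swap data[2],data[2]; lo=3,mid=3 → [5,7,9,13,11,10,12]
data[mid]=13>12: swap data[3],data[6]; hi=5 → [5,7,9,12,11,10,13]
data[mid]=12=12: mid=4
data[mid]=11<12: swap data[3],data[4]; lo=4,mid=5 → [5,7,9,11,12,10,13]
data[mid]=10<12: swap data[4],data[5]; lo=5,mid=6 → [5,7,9,11,10,12,13]
end: lo=5, hi=5; data = [5,7,9,11,10,12,13]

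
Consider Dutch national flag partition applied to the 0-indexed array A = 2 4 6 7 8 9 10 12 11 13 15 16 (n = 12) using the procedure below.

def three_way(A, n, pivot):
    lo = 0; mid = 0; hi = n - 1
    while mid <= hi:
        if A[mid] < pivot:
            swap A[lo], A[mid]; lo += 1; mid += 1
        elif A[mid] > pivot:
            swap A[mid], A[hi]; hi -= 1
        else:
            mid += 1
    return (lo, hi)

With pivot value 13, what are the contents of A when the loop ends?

2 4 6 7 8 9 10 12 11 13 16 15

pivot = 13; lo=0, mid=0, hi=11
A[mid]=2<13: swap A[0],A[0]; lo=1,mid=1 → 2 4 6 7 8 9 10 12 11 13 15 16
A[mid]=4<13: swap A[1],A[1]; lo=2,mid=2 → 2 4 6 7 8 9 10 12 11 13 15 16
A[mid]=6<13: swap A[2],A[2]; lo=3,mid=3 → 2 4 6 7 8 9 10 12 11 13 15 16
A[mid]=7<13: swap A[3],A[3]; lo=4,mid=4 → 2 4 6 7 8 9 10 12 11 13 15 16
A[mid]=8<13: swap A[4],A[4]; lo=5,mid=5 → 2 4 6 7 8 9 10 12 11 13 15 16
A[mid]=9<13: swap A[5],A[5]; lo=6,mid=6 → 2 4 6 7 8 9 10 12 11 13 15 16
A[mid]=10<13: swap A[6],A[6]; lo=7,mid=7 → 2 4 6 7 8 9 10 12 11 13 15 16
A[mid]=12<13: swap A[7],A[7]; lo=8,mid=8 → 2 4 6 7 8 9 10 12 11 13 15 16
A[mid]=11<13: swap A[8],A[8]; lo=9,mid=9 → 2 4 6 7 8 9 10 12 11 13 15 16
A[mid]=13=13: mid=10
A[mid]=15>13: swap A[10],A[11]; hi=10 → 2 4 6 7 8 9 10 12 11 13 16 15
A[mid]=16>13: swap A[10],A[10]; hi=9 → 2 4 6 7 8 9 10 12 11 13 16 15
end: lo=9, hi=9; A = 2 4 6 7 8 9 10 12 11 13 16 15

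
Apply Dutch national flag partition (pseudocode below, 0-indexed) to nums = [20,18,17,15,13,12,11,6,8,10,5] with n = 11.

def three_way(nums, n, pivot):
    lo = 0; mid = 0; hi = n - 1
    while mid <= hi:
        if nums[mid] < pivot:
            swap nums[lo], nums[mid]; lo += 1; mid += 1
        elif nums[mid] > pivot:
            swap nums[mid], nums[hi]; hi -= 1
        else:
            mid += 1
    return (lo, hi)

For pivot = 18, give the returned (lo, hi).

(9, 9)

pivot = 18; lo=0, mid=0, hi=10
nums[mid]=20>18: swap nums[0],nums[10]; hi=9 → [5,18,17,15,13,12,11,6,8,10,20]
nums[mid]=5<18: swap nums[0],nums[0]; lo=1,mid=1 → [5,18,17,15,13,12,11,6,8,10,20]
nums[mid]=18=18: mid=2
nums[mid]=17<18: swap nums[1],nums[2]; lo=2,mid=3 → [5,17,18,15,13,12,11,6,8,10,20]
nums[mid]=15<18: swap nums[2],nums[3]; lo=3,mid=4 → [5,17,15,18,13,12,11,6,8,10,20]
nums[mid]=13<18: swap nums[3],nums[4]; lo=4,mid=5 → [5,17,15,13,18,12,11,6,8,10,20]
nums[mid]=12<18: swap nums[4],nums[5]; lo=5,mid=6 → [5,17,15,13,12,18,11,6,8,10,20]
nums[mid]=11<18: swap nums[5],nums[6]; lo=6,mid=7 → [5,17,15,13,12,11,18,6,8,10,20]
nums[mid]=6<18: swap nums[6],nums[7]; lo=7,mid=8 → [5,17,15,13,12,11,6,18,8,10,20]
nums[mid]=8<18: swap nums[7],nums[8]; lo=8,mid=9 → [5,17,15,13,12,11,6,8,18,10,20]
nums[mid]=10<18: swap nums[8],nums[9]; lo=9,mid=10 → [5,17,15,13,12,11,6,8,10,18,20]
end: lo=9, hi=9; nums = [5,17,15,13,12,11,6,8,10,18,20]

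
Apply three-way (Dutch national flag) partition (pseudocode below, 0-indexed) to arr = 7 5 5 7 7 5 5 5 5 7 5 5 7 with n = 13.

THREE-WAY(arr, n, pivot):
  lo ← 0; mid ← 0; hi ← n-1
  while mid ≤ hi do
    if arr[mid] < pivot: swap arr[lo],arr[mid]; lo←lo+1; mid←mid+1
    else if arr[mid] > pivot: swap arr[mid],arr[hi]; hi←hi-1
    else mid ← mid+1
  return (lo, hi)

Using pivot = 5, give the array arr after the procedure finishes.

lo=0 mid=0 hi=12
7>5: swap(0,12), hi=11 ⇒ 7 5 5 7 7 5 5 5 5 7 5 5 7
7>5: swap(0,11), hi=10 ⇒ 5 5 5 7 7 5 5 5 5 7 5 7 7
5=5: mid=1
5=5: mid=2
5=5: mid=3
7>5: swap(3,10), hi=9 ⇒ 5 5 5 5 7 5 5 5 5 7 7 7 7
5=5: mid=4
7>5: swap(4,9), hi=8 ⇒ 5 5 5 5 7 5 5 5 5 7 7 7 7
7>5: swap(4,8), hi=7 ⇒ 5 5 5 5 5 5 5 5 7 7 7 7 7
5=5: mid=5
5=5: mid=6
5=5: mid=7
5=5: mid=8
done. lo=0 hi=7; arr=5 5 5 5 5 5 5 5 7 7 7 7 7

5 5 5 5 5 5 5 5 7 7 7 7 7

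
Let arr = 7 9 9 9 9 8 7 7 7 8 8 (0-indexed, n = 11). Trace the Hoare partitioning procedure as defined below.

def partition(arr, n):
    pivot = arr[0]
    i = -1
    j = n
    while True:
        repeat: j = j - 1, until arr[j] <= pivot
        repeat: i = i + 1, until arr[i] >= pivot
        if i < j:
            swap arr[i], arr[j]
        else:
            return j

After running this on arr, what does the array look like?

pivot = arr[0] = 7; i = -1, j = 11
j→8 (arr[8]=7≤7), i→0 (arr[0]=7≥7); i<j, swap → 7 9 9 9 9 8 7 7 7 8 8
j→7 (arr[7]=7≤7), i→1 (arr[1]=9≥7); i<j, swap → 7 7 9 9 9 8 7 9 7 8 8
j→6 (arr[6]=7≤7), i→2 (arr[2]=9≥7); i<j, swap → 7 7 7 9 9 8 9 9 7 8 8
j→2, i→3; i≥j, return j=2. arr = 7 7 7 9 9 8 9 9 7 8 8

7 7 7 9 9 8 9 9 7 8 8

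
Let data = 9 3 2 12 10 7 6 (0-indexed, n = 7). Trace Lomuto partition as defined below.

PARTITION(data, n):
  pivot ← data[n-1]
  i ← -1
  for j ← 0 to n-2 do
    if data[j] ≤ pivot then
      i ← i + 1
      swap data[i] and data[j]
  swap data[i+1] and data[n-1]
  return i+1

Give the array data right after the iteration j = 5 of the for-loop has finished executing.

pivot=6, i=-1
j=0: 9>6, skip
j=1: 3≤6, i=0, swap(0,1) ⇒ 3 9 2 12 10 7 6
j=2: 2≤6, i=1, swap(1,2) ⇒ 3 2 9 12 10 7 6
j=3: 12>6, skip
j=4: 10>6, skip
j=5: 7>6, skip
(after j=5) data = 3 2 9 12 10 7 6

3 2 9 12 10 7 6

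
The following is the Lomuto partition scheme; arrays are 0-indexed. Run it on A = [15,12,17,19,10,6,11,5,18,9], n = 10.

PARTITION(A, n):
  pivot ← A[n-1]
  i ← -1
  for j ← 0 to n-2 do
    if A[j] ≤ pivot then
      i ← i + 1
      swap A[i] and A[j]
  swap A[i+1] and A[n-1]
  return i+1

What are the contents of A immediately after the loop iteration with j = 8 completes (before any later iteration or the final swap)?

pivot = A[9] = 9; i = -1
j=0: A[0]=15 > 9 → no swap
j=1: A[1]=12 > 9 → no swap
j=2: A[2]=17 > 9 → no swap
j=3: A[3]=19 > 9 → no swap
j=4: A[4]=10 > 9 → no swap
j=5: A[5]=6 ≤ 9 → i=0, swap A[0],A[5] → [6,12,17,19,10,15,11,5,18,9]
j=6: A[6]=11 > 9 → no swap
j=7: A[7]=5 ≤ 9 → i=1, swap A[1],A[7] → [6,5,17,19,10,15,11,12,18,9]
j=8: A[8]=18 > 9 → no swap
(after j=8) A = [6,5,17,19,10,15,11,12,18,9]

[6,5,17,19,10,15,11,12,18,9]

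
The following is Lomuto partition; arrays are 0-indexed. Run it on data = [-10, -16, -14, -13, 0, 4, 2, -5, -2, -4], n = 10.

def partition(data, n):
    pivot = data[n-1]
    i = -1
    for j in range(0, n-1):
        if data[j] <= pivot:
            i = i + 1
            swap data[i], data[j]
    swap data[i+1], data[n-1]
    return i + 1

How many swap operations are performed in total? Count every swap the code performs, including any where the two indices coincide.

pivot=-4, i=-1
j=0: -10≤-4, i=0, swap(0,0) ⇒ [-10, -16, -14, -13, 0, 4, 2, -5, -2, -4]
j=1: -16≤-4, i=1, swap(1,1) ⇒ [-10, -16, -14, -13, 0, 4, 2, -5, -2, -4]
j=2: -14≤-4, i=2, swap(2,2) ⇒ [-10, -16, -14, -13, 0, 4, 2, -5, -2, -4]
j=3: -13≤-4, i=3, swap(3,3) ⇒ [-10, -16, -14, -13, 0, 4, 2, -5, -2, -4]
j=4: 0>-4, skip
j=5: 4>-4, skip
j=6: 2>-4, skip
j=7: -5≤-4, i=4, swap(4,7) ⇒ [-10, -16, -14, -13, -5, 4, 2, 0, -2, -4]
j=8: -2>-4, skip
swap(5,9) ⇒ [-10, -16, -14, -13, -5, -4, 2, 0, -2, 4]; return 5

6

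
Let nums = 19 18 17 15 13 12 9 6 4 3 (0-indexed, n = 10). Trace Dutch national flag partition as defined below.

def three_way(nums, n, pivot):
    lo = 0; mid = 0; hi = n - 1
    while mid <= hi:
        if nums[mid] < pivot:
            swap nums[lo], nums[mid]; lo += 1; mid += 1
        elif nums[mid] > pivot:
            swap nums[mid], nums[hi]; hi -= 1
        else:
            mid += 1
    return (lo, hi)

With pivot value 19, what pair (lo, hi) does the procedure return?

lo=0 mid=0 hi=9
19=19: mid=1
18<19: swap(0,1), lo=1 mid=2 ⇒ 18 19 17 15 13 12 9 6 4 3
17<19: swap(1,2), lo=2 mid=3 ⇒ 18 17 19 15 13 12 9 6 4 3
15<19: swap(2,3), lo=3 mid=4 ⇒ 18 17 15 19 13 12 9 6 4 3
13<19: swap(3,4), lo=4 mid=5 ⇒ 18 17 15 13 19 12 9 6 4 3
12<19: swap(4,5), lo=5 mid=6 ⇒ 18 17 15 13 12 19 9 6 4 3
9<19: swap(5,6), lo=6 mid=7 ⇒ 18 17 15 13 12 9 19 6 4 3
6<19: swap(6,7), lo=7 mid=8 ⇒ 18 17 15 13 12 9 6 19 4 3
4<19: swap(7,8), lo=8 mid=9 ⇒ 18 17 15 13 12 9 6 4 19 3
3<19: swap(8,9), lo=9 mid=10 ⇒ 18 17 15 13 12 9 6 4 3 19
done. lo=9 hi=9; nums=18 17 15 13 12 9 6 4 3 19

(9, 9)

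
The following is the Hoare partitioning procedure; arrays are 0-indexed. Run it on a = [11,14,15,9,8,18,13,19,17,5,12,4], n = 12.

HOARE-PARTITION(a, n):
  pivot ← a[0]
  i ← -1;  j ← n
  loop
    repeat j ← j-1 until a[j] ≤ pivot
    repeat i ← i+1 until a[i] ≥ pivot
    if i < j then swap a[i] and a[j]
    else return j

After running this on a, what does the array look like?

pivot = a[0] = 11; i = -1, j = 12
j→11 (a[11]=4≤11), i→0 (a[0]=11≥11); i<j, swap → [4,14,15,9,8,18,13,19,17,5,12,11]
j→9 (a[9]=5≤11), i→1 (a[1]=14≥11); i<j, swap → [4,5,15,9,8,18,13,19,17,14,12,11]
j→4 (a[4]=8≤11), i→2 (a[2]=15≥11); i<j, swap → [4,5,8,9,15,18,13,19,17,14,12,11]
j→3, i→4; i≥j, return j=3. a = [4,5,8,9,15,18,13,19,17,14,12,11]

[4,5,8,9,15,18,13,19,17,14,12,11]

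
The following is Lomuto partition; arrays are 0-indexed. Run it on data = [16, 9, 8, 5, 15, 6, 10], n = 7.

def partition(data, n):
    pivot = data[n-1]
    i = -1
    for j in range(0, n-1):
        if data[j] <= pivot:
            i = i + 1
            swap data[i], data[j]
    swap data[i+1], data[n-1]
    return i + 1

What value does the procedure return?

4

pivot = data[6] = 10; i = -1
j=0: data[0]=16 > 10 → no swap
j=1: data[1]=9 ≤ 10 → i=0, swap data[0],data[1] → [9, 16, 8, 5, 15, 6, 10]
j=2: data[2]=8 ≤ 10 → i=1, swap data[1],data[2] → [9, 8, 16, 5, 15, 6, 10]
j=3: data[3]=5 ≤ 10 → i=2, swap data[2],data[3] → [9, 8, 5, 16, 15, 6, 10]
j=4: data[4]=15 > 10 → no swap
j=5: data[5]=6 ≤ 10 → i=3, swap data[3],data[5] → [9, 8, 5, 6, 15, 16, 10]
final swap data[4],data[6] → [9, 8, 5, 6, 10, 16, 15]; return 4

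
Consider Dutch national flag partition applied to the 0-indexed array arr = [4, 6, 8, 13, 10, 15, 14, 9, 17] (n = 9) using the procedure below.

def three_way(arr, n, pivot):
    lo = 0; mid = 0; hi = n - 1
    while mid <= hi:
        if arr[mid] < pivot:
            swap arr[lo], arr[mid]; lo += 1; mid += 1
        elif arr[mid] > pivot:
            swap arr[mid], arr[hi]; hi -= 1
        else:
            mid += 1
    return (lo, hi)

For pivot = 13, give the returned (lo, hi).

pivot = 13; lo=0, mid=0, hi=8
arr[mid]=4<13: swap arr[0],arr[0]; lo=1,mid=1 → [4, 6, 8, 13, 10, 15, 14, 9, 17]
arr[mid]=6<13: swap arr[1],arr[1]; lo=2,mid=2 → [4, 6, 8, 13, 10, 15, 14, 9, 17]
arr[mid]=8<13: swap arr[2],arr[2]; lo=3,mid=3 → [4, 6, 8, 13, 10, 15, 14, 9, 17]
arr[mid]=13=13: mid=4
arr[mid]=10<13: swap arr[3],arr[4]; lo=4,mid=5 → [4, 6, 8, 10, 13, 15, 14, 9, 17]
arr[mid]=15>13: swap arr[5],arr[8]; hi=7 → [4, 6, 8, 10, 13, 17, 14, 9, 15]
arr[mid]=17>13: swap arr[5],arr[7]; hi=6 → [4, 6, 8, 10, 13, 9, 14, 17, 15]
arr[mid]=9<13: swap arr[4],arr[5]; lo=5,mid=6 → [4, 6, 8, 10, 9, 13, 14, 17, 15]
arr[mid]=14>13: swap arr[6],arr[6]; hi=5 → [4, 6, 8, 10, 9, 13, 14, 17, 15]
end: lo=5, hi=5; arr = [4, 6, 8, 10, 9, 13, 14, 17, 15]

(5, 5)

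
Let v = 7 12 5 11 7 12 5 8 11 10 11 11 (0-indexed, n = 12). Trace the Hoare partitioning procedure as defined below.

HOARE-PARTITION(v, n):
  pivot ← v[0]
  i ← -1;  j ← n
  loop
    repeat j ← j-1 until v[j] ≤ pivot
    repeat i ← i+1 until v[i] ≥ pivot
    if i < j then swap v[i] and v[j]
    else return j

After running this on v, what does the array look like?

5 7 5 11 12 12 7 8 11 10 11 11

pivot = v[0] = 7; i = -1, j = 12
j→6 (v[6]=5≤7), i→0 (v[0]=7≥7); i<j, swap → 5 12 5 11 7 12 7 8 11 10 11 11
j→4 (v[4]=7≤7), i→1 (v[1]=12≥7); i<j, swap → 5 7 5 11 12 12 7 8 11 10 11 11
j→2, i→3; i≥j, return j=2. v = 5 7 5 11 12 12 7 8 11 10 11 11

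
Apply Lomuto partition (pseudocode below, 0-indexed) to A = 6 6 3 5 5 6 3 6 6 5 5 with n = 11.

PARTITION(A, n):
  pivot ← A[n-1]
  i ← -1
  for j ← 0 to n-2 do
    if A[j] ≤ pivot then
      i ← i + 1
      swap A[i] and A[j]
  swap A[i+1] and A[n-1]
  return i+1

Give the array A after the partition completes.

pivot = A[10] = 5; i = -1
j=0: A[0]=6 > 5 → no swap
j=1: A[1]=6 > 5 → no swap
j=2: A[2]=3 ≤ 5 → i=0, swap A[0],A[2] → 3 6 6 5 5 6 3 6 6 5 5
j=3: A[3]=5 ≤ 5 → i=1, swap A[1],A[3] → 3 5 6 6 5 6 3 6 6 5 5
j=4: A[4]=5 ≤ 5 → i=2, swap A[2],A[4] → 3 5 5 6 6 6 3 6 6 5 5
j=5: A[5]=6 > 5 → no swap
j=6: A[6]=3 ≤ 5 → i=3, swap A[3],A[6] → 3 5 5 3 6 6 6 6 6 5 5
j=7: A[7]=6 > 5 → no swap
j=8: A[8]=6 > 5 → no swap
j=9: A[9]=5 ≤ 5 → i=4, swap A[4],A[9] → 3 5 5 3 5 6 6 6 6 6 5
final swap A[5],A[10] → 3 5 5 3 5 5 6 6 6 6 6; return 5

3 5 5 3 5 5 6 6 6 6 6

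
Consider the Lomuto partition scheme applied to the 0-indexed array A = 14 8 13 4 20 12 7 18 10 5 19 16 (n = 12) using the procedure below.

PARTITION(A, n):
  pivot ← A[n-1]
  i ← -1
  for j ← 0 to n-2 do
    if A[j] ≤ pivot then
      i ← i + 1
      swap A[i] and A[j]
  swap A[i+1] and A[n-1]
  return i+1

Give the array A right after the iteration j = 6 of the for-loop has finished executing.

14 8 13 4 12 7 20 18 10 5 19 16

pivot = A[11] = 16; i = -1
j=0: A[0]=14 ≤ 16 → i=0, swap A[0],A[0] (no change) → 14 8 13 4 20 12 7 18 10 5 19 16
j=1: A[1]=8 ≤ 16 → i=1, swap A[1],A[1] (no change) → 14 8 13 4 20 12 7 18 10 5 19 16
j=2: A[2]=13 ≤ 16 → i=2, swap A[2],A[2] (no change) → 14 8 13 4 20 12 7 18 10 5 19 16
j=3: A[3]=4 ≤ 16 → i=3, swap A[3],A[3] (no change) → 14 8 13 4 20 12 7 18 10 5 19 16
j=4: A[4]=20 > 16 → no swap
j=5: A[5]=12 ≤ 16 → i=4, swap A[4],A[5] → 14 8 13 4 12 20 7 18 10 5 19 16
j=6: A[6]=7 ≤ 16 → i=5, swap A[5],A[6] → 14 8 13 4 12 7 20 18 10 5 19 16
(after j=6) A = 14 8 13 4 12 7 20 18 10 5 19 16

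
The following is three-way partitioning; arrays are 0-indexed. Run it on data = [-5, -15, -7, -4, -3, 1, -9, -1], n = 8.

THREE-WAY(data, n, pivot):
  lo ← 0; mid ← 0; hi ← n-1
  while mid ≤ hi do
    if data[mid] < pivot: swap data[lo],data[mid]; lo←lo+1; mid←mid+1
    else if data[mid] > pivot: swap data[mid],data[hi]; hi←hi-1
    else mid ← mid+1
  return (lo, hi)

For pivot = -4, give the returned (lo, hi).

(4, 4)

lo=0 mid=0 hi=7
-5<-4: swap(0,0), lo=1 mid=1 ⇒ [-5, -15, -7, -4, -3, 1, -9, -1]
-15<-4: swap(1,1), lo=2 mid=2 ⇒ [-5, -15, -7, -4, -3, 1, -9, -1]
-7<-4: swap(2,2), lo=3 mid=3 ⇒ [-5, -15, -7, -4, -3, 1, -9, -1]
-4=-4: mid=4
-3>-4: swap(4,7), hi=6 ⇒ [-5, -15, -7, -4, -1, 1, -9, -3]
-1>-4: swap(4,6), hi=5 ⇒ [-5, -15, -7, -4, -9, 1, -1, -3]
-9<-4: swap(3,4), lo=4 mid=5 ⇒ [-5, -15, -7, -9, -4, 1, -1, -3]
1>-4: swap(5,5), hi=4 ⇒ [-5, -15, -7, -9, -4, 1, -1, -3]
done. lo=4 hi=4; data=[-5, -15, -7, -9, -4, 1, -1, -3]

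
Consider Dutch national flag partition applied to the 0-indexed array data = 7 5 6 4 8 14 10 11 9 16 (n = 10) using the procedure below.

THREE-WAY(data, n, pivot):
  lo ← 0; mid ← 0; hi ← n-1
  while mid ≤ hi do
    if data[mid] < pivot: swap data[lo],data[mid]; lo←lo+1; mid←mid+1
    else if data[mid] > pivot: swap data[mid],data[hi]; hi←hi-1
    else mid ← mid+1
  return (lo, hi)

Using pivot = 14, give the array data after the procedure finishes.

7 5 6 4 8 10 11 9 14 16

lo=0 mid=0 hi=9
7<14: swap(0,0), lo=1 mid=1 ⇒ 7 5 6 4 8 14 10 11 9 16
5<14: swap(1,1), lo=2 mid=2 ⇒ 7 5 6 4 8 14 10 11 9 16
6<14: swap(2,2), lo=3 mid=3 ⇒ 7 5 6 4 8 14 10 11 9 16
4<14: swap(3,3), lo=4 mid=4 ⇒ 7 5 6 4 8 14 10 11 9 16
8<14: swap(4,4), lo=5 mid=5 ⇒ 7 5 6 4 8 14 10 11 9 16
14=14: mid=6
10<14: swap(5,6), lo=6 mid=7 ⇒ 7 5 6 4 8 10 14 11 9 16
11<14: swap(6,7), lo=7 mid=8 ⇒ 7 5 6 4 8 10 11 14 9 16
9<14: swap(7,8), lo=8 mid=9 ⇒ 7 5 6 4 8 10 11 9 14 16
16>14: swap(9,9), hi=8 ⇒ 7 5 6 4 8 10 11 9 14 16
done. lo=8 hi=8; data=7 5 6 4 8 10 11 9 14 16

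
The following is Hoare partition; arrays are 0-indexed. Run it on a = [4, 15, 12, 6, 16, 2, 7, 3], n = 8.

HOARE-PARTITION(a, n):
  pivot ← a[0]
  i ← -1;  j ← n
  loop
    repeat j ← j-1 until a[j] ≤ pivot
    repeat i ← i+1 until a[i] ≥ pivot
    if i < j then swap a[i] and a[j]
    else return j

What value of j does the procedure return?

1

pivot = a[0] = 4; i = -1, j = 8
j→7 (a[7]=3≤4), i→0 (a[0]=4≥4); i<j, swap → [3, 15, 12, 6, 16, 2, 7, 4]
j→5 (a[5]=2≤4), i→1 (a[1]=15≥4); i<j, swap → [3, 2, 12, 6, 16, 15, 7, 4]
j→1, i→2; i≥j, return j=1. a = [3, 2, 12, 6, 16, 15, 7, 4]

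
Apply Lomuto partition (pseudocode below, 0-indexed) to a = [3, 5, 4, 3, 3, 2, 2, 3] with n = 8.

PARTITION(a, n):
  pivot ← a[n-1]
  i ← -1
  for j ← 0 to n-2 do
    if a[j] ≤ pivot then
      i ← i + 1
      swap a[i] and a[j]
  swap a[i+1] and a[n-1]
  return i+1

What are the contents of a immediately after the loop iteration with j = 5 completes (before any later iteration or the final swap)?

pivot = a[7] = 3; i = -1
j=0: a[0]=3 ≤ 3 → i=0, swap a[0],a[0] (no change) → [3, 5, 4, 3, 3, 2, 2, 3]
j=1: a[1]=5 > 3 → no swap
j=2: a[2]=4 > 3 → no swap
j=3: a[3]=3 ≤ 3 → i=1, swap a[1],a[3] → [3, 3, 4, 5, 3, 2, 2, 3]
j=4: a[4]=3 ≤ 3 → i=2, swap a[2],a[4] → [3, 3, 3, 5, 4, 2, 2, 3]
j=5: a[5]=2 ≤ 3 → i=3, swap a[3],a[5] → [3, 3, 3, 2, 4, 5, 2, 3]
(after j=5) a = [3, 3, 3, 2, 4, 5, 2, 3]

[3, 3, 3, 2, 4, 5, 2, 3]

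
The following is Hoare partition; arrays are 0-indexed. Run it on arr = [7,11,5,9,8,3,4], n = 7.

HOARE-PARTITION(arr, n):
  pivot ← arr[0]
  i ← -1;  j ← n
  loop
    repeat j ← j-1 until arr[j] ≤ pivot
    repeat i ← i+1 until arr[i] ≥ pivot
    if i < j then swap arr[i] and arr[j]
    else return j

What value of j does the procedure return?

pivot = arr[0] = 7; i = -1, j = 7
j→6 (arr[6]=4≤7), i→0 (arr[0]=7≥7); i<j, swap → [4,11,5,9,8,3,7]
j→5 (arr[5]=3≤7), i→1 (arr[1]=11≥7); i<j, swap → [4,3,5,9,8,11,7]
j→2, i→3; i≥j, return j=2. arr = [4,3,5,9,8,11,7]

2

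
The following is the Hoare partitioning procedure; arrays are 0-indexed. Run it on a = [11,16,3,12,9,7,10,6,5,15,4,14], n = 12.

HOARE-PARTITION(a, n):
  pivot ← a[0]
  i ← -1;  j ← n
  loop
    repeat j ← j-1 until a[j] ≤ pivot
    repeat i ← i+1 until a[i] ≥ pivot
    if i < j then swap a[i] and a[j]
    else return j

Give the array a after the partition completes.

pivot=11
j stops at 10 (4), i stops at 0 (11); swap ⇒ [4,16,3,12,9,7,10,6,5,15,11,14]
j stops at 8 (5), i stops at 1 (16); swap ⇒ [4,5,3,12,9,7,10,6,16,15,11,14]
j stops at 7 (6), i stops at 3 (12); swap ⇒ [4,5,3,6,9,7,10,12,16,15,11,14]
j stops at 6, i stops at 7; i≥j ⇒ return 6. a=[4,5,3,6,9,7,10,12,16,15,11,14]

[4,5,3,6,9,7,10,12,16,15,11,14]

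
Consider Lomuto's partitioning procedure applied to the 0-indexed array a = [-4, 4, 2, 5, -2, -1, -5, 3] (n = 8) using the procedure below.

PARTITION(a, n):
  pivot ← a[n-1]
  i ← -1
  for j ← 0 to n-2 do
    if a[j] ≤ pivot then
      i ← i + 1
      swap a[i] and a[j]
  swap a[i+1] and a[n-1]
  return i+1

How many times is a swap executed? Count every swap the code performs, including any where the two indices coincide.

6

pivot = a[7] = 3; i = -1
j=0: a[0]=-4 ≤ 3 → i=0, swap a[0],a[0] (no change) → [-4, 4, 2, 5, -2, -1, -5, 3]
j=1: a[1]=4 > 3 → no swap
j=2: a[2]=2 ≤ 3 → i=1, swap a[1],a[2] → [-4, 2, 4, 5, -2, -1, -5, 3]
j=3: a[3]=5 > 3 → no swap
j=4: a[4]=-2 ≤ 3 → i=2, swap a[2],a[4] → [-4, 2, -2, 5, 4, -1, -5, 3]
j=5: a[5]=-1 ≤ 3 → i=3, swap a[3],a[5] → [-4, 2, -2, -1, 4, 5, -5, 3]
j=6: a[6]=-5 ≤ 3 → i=4, swap a[4],a[6] → [-4, 2, -2, -1, -5, 5, 4, 3]
final swap a[5],a[7] → [-4, 2, -2, -1, -5, 3, 4, 5]; return 5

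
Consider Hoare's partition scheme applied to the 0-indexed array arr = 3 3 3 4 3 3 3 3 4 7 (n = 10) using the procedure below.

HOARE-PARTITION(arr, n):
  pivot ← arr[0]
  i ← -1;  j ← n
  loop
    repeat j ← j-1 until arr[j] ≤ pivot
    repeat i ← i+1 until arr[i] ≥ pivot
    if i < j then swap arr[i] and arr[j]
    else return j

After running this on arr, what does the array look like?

3 3 3 3 4 3 3 3 4 7

pivot=3
j stops at 7 (3), i stops at 0 (3); swap ⇒ 3 3 3 4 3 3 3 3 4 7
j stops at 6 (3), i stops at 1 (3); swap ⇒ 3 3 3 4 3 3 3 3 4 7
j stops at 5 (3), i stops at 2 (3); swap ⇒ 3 3 3 4 3 3 3 3 4 7
j stops at 4 (3), i stops at 3 (4); swap ⇒ 3 3 3 3 4 3 3 3 4 7
j stops at 3, i stops at 4; i≥j ⇒ return 3. arr=3 3 3 3 4 3 3 3 4 7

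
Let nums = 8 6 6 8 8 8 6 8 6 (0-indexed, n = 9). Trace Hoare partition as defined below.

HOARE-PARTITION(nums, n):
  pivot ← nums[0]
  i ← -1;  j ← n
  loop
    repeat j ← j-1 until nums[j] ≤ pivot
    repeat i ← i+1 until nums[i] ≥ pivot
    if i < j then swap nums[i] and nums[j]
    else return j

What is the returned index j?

5

pivot=8
j stops at 8 (6), i stops at 0 (8); swap ⇒ 6 6 6 8 8 8 6 8 8
j stops at 7 (8), i stops at 3 (8); swap ⇒ 6 6 6 8 8 8 6 8 8
j stops at 6 (6), i stops at 4 (8); swap ⇒ 6 6 6 8 6 8 8 8 8
j stops at 5, i stops at 5; i≥j ⇒ return 5. nums=6 6 6 8 6 8 8 8 8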